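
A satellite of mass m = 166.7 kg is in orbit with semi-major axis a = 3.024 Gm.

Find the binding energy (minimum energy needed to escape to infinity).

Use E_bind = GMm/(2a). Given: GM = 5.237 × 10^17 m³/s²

Convert to SI: a = 3.024 Gm = 3.024e+09 m.
Total orbital energy is E = −GMm/(2a); binding energy is E_bind = −E = GMm/(2a).
E_bind = 5.237e+17 · 166.7 / (2 · 3.024e+09) J ≈ 1.443e+10 J = 14.43 GJ.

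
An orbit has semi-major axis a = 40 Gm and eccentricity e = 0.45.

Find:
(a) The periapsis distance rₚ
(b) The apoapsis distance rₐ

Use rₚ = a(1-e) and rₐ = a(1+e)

Convert to SI: a = 40 Gm = 4e+10 m.
(a) rₚ = a(1 − e) = 4e+10 · (1 − 0.45) = 4e+10 · 0.55 ≈ 2.2e+10 m = 22 Gm.
(b) rₐ = a(1 + e) = 4e+10 · (1 + 0.45) = 4e+10 · 1.45 ≈ 5.8e+10 m = 58 Gm.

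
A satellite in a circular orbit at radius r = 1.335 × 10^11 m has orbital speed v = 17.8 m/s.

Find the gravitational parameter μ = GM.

For a circular orbit v² = GM/r, so GM = v² · r.
GM = (17.8)² · 1.335e+11 m³/s² ≈ 4.23e+13 m³/s² = 4.23 × 10^13 m³/s².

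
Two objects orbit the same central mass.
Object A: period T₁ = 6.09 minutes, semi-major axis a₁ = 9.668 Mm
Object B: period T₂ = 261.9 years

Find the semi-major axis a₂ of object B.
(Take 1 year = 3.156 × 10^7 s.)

Convert to SI: T₁ = 6.09 minutes = 365.4 s; a₁ = 9.668 Mm = 9.668e+06 m; T₂ = 261.9 years = 8.26556e+09 s.
Kepler's third law: (T₁/T₂)² = (a₁/a₂)³ ⇒ a₂ = a₁ · (T₂/T₁)^(2/3).
T₂/T₁ = 8.26556e+09 / 365.4 = 2.26206e+07.
a₂ = 9.668e+06 · (2.26206e+07)^(2/3) m ≈ 7.733e+11 m = 773.3 Gm.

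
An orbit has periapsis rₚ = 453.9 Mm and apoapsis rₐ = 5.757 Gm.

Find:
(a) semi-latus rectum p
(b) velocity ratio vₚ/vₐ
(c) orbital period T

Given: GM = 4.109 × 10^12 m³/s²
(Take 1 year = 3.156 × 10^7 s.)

Convert to SI: rₚ = 453.9 Mm = 4.539e+08 m; rₐ = 5.757 Gm = 5.757e+09 m.
(a) From a = (rₚ + rₐ)/2 = 3.10545e+09 m and e = (rₐ − rₚ)/(rₐ + rₚ) = 0.853838, p = a(1 − e²) = 3.10545e+09 · (1 − (0.853838)²) ≈ 8.415e+08 m
(b) Conservation of angular momentum (rₚvₚ = rₐvₐ) gives vₚ/vₐ = rₐ/rₚ = 5.757e+09/4.539e+08 ≈ 12.68
(c) With a = (rₚ + rₐ)/2 = 3.10545e+09 m, T = 2π √(a³/GM) = 2π √((3.10545e+09)³/4.109e+12) s ≈ 5.364e+08 s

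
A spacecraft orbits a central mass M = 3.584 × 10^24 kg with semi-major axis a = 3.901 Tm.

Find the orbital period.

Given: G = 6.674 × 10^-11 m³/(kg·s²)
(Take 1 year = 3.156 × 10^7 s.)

Convert to SI: a = 3.901 Tm = 3.901e+12 m.
GM = G · M = 6.674e-11 · 3.584e+24 = 2.39196e+14 m³/s².
Kepler's third law: T = 2π √(a³ / GM).
Substituting a = 3.901e+12 m and GM = 2.39196e+14 m³/s²:
T = 2π √((3.901e+12)³ / 2.39196e+14) s
T ≈ 3.13e+12 s = 9.918e+04 years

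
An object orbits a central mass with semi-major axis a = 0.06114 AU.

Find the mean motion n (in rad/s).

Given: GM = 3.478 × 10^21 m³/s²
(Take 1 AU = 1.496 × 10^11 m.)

Convert to SI: a = 0.06114 AU = 9.14654e+09 m.
n = √(GM / a³).
n = √(3.478e+21 / (9.14654e+09)³) rad/s ≈ 6.742e-05 rad/s.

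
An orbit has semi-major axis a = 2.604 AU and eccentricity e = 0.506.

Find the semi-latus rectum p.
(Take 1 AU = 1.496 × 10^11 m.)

Convert to SI: a = 2.604 AU = 3.89558e+11 m.
p = a (1 − e²).
p = 3.89558e+11 · (1 − (0.506)²) = 3.89558e+11 · 0.743964 ≈ 2.898e+11 m = 1.937 AU.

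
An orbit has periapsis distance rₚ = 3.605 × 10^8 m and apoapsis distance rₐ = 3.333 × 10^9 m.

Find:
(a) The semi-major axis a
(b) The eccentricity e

(a) a = (rₚ + rₐ) / 2 = (3.605e+08 + 3.333e+09) / 2 ≈ 1.847e+09 m = 1.847 × 10^9 m.
(b) e = (rₐ − rₚ) / (rₐ + rₚ) = (3.333e+09 − 3.605e+08) / (3.333e+09 + 3.605e+08) ≈ 0.8048.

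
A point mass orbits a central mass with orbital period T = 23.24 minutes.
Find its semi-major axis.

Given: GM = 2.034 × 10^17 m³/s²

Convert to SI: T = 23.24 minutes = 1394.4 s.
Invert Kepler's third law: a = (GM · T² / (4π²))^(1/3).
Substituting T = 1394.4 s and GM = 2.034e+17 m³/s²:
a = (2.034e+17 · (1394.4)² / (4π²))^(1/3) m
a ≈ 2.156e+07 m = 21.56 Mm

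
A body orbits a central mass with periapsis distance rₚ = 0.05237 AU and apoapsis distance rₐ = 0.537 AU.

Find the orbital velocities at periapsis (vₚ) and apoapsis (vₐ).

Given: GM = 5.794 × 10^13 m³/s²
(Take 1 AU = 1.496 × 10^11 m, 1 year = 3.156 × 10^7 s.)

Convert to SI: rₚ = 0.05237 AU = 7.83455e+09 m; rₐ = 0.537 AU = 8.03352e+10 m.
Use the vis-viva equation v² = GM(2/r − 1/a) with a = (rₚ + rₐ)/2 = (7.83455e+09 + 8.03352e+10)/2 = 4.40849e+10 m.
vₚ = √(GM · (2/rₚ − 1/a)) = √(5.794e+13 · (2/7.83455e+09 − 1/4.40849e+10)) m/s ≈ 116.1 m/s = 0.02449 AU/year.
vₐ = √(GM · (2/rₐ − 1/a)) = √(5.794e+13 · (2/8.03352e+10 − 1/4.40849e+10)) m/s ≈ 11.32 m/s = 0.002388 AU/year.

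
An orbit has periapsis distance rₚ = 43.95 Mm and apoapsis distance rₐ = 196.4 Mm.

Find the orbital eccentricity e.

Convert to SI: rₚ = 43.95 Mm = 4.395e+07 m; rₐ = 196.4 Mm = 1.964e+08 m.
e = (rₐ − rₚ) / (rₐ + rₚ).
e = (1.964e+08 − 4.395e+07) / (1.964e+08 + 4.395e+07) = 1.5245e+08 / 2.4035e+08 ≈ 0.6343.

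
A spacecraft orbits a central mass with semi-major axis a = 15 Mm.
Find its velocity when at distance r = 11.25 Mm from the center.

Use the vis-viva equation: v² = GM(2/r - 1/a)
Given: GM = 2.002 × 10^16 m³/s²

Convert to SI: a = 15 Mm = 1.5e+07 m; r = 11.25 Mm = 1.125e+07 m.
Vis-viva: v = √(GM · (2/r − 1/a)).
2/r − 1/a = 2/1.125e+07 − 1/1.5e+07 = 1.11111e-07 m⁻¹.
v = √(2.002e+16 · 1.11111e-07) m/s ≈ 4.716e+04 m/s = 47.16 km/s.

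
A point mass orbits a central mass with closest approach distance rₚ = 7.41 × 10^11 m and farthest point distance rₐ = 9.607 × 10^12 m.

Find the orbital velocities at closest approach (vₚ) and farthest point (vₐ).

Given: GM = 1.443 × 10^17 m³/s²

Use the vis-viva equation v² = GM(2/r − 1/a) with a = (rₚ + rₐ)/2 = (7.41e+11 + 9.607e+12)/2 = 5.174e+12 m.
vₚ = √(GM · (2/rₚ − 1/a)) = √(1.443e+17 · (2/7.41e+11 − 1/5.174e+12)) m/s ≈ 601.3 m/s = 601.3 m/s.
vₐ = √(GM · (2/rₐ − 1/a)) = √(1.443e+17 · (2/9.607e+12 − 1/5.174e+12)) m/s ≈ 46.38 m/s = 46.38 m/s.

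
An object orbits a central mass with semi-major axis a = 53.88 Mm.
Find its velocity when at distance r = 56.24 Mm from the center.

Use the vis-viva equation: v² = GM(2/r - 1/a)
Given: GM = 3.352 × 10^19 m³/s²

Convert to SI: a = 53.88 Mm = 5.388e+07 m; r = 56.24 Mm = 5.624e+07 m.
Vis-viva: v = √(GM · (2/r − 1/a)).
2/r − 1/a = 2/5.624e+07 − 1/5.388e+07 = 1.70021e-08 m⁻¹.
v = √(3.352e+19 · 1.70021e-08) m/s ≈ 7.549e+05 m/s = 754.9 km/s.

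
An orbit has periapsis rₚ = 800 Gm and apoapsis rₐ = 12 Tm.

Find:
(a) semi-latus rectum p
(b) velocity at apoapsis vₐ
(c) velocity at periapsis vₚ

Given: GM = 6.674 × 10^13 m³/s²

Convert to SI: rₚ = 800 Gm = 8e+11 m; rₐ = 12 Tm = 1.2e+13 m.
(a) From a = (rₚ + rₐ)/2 = 6.4e+12 m and e = (rₐ − rₚ)/(rₐ + rₚ) = 0.875, p = a(1 − e²) = 6.4e+12 · (1 − (0.875)²) ≈ 1.5e+12 m
(b) With a = (rₚ + rₐ)/2 = 6.4e+12 m, vₐ = √(GM (2/rₐ − 1/a)) = √(6.674e+13 · (2/1.2e+13 − 1/6.4e+12)) m/s ≈ 0.8338 m/s
(c) With a = (rₚ + rₐ)/2 = 6.4e+12 m, vₚ = √(GM (2/rₚ − 1/a)) = √(6.674e+13 · (2/8e+11 − 1/6.4e+12)) m/s ≈ 12.51 m/s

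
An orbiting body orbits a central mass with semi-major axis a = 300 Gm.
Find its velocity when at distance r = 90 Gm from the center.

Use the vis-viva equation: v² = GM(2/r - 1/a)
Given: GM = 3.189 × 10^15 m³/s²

Convert to SI: a = 300 Gm = 3e+11 m; r = 90 Gm = 9e+10 m.
Vis-viva: v = √(GM · (2/r − 1/a)).
2/r − 1/a = 2/9e+10 − 1/3e+11 = 1.88889e-11 m⁻¹.
v = √(3.189e+15 · 1.88889e-11) m/s ≈ 245.4 m/s = 245.4 m/s.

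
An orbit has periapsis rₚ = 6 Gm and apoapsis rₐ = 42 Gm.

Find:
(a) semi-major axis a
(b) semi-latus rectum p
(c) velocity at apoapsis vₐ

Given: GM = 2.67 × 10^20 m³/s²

Convert to SI: rₚ = 6 Gm = 6e+09 m; rₐ = 42 Gm = 4.2e+10 m.
(a) a = (rₚ + rₐ)/2 = (6e+09 + 4.2e+10)/2 ≈ 2.4e+10 m
(b) From a = (rₚ + rₐ)/2 = 2.4e+10 m and e = (rₐ − rₚ)/(rₐ + rₚ) = 0.75, p = a(1 − e²) = 2.4e+10 · (1 − (0.75)²) ≈ 1.05e+10 m
(c) With a = (rₚ + rₐ)/2 = 2.4e+10 m, vₐ = √(GM (2/rₐ − 1/a)) = √(2.67e+20 · (2/4.2e+10 − 1/2.4e+10)) m/s ≈ 3.987e+04 m/s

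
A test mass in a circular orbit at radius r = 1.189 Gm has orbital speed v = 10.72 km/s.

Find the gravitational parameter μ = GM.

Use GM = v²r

Convert to SI: r = 1.189 Gm = 1.189e+09 m; v = 10.72 km/s = 10720 m/s.
For a circular orbit v² = GM/r, so GM = v² · r.
GM = (10720)² · 1.189e+09 m³/s² ≈ 1.366e+17 m³/s² = 1.366 × 10^17 m³/s².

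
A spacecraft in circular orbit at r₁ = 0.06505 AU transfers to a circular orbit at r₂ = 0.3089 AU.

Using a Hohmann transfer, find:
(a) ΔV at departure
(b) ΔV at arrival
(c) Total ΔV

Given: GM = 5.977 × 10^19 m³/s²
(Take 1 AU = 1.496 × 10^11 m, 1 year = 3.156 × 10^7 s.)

Convert to SI: r₁ = 0.06505 AU = 9.73148e+09 m; r₂ = 0.3089 AU = 4.62114e+10 m.
Transfer semi-major axis: a_t = (r₁ + r₂)/2 = (9.73148e+09 + 4.62114e+10)/2 = 2.79715e+10 m.
Circular speeds: v₁ = √(GM/r₁) = 78370.4 m/s, v₂ = √(GM/r₂) = 35963.9 m/s.
Transfer speeds (vis-viva v² = GM(2/r − 1/a_t)): v₁ᵗ = 100732 m/s, v₂ᵗ = 21212.8 m/s.
(a) ΔV₁ = |v₁ᵗ − v₁| ≈ 2.236e+04 m/s = 4.718 AU/year.
(b) ΔV₂ = |v₂ − v₂ᵗ| ≈ 1.475e+04 m/s = 3.112 AU/year.
(c) ΔV_total = ΔV₁ + ΔV₂ ≈ 3.711e+04 m/s = 7.829 AU/year.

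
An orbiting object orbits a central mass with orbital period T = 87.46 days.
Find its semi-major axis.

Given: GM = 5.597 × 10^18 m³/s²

Convert to SI: T = 87.46 days = 7.55654e+06 s.
Invert Kepler's third law: a = (GM · T² / (4π²))^(1/3).
Substituting T = 7.55654e+06 s and GM = 5.597e+18 m³/s²:
a = (5.597e+18 · (7.55654e+06)² / (4π²))^(1/3) m
a ≈ 2.008e+10 m = 20.08 Gm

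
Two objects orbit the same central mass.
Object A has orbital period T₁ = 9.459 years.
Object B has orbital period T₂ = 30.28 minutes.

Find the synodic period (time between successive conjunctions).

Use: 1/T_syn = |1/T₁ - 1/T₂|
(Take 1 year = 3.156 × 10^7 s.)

Convert to SI: T₁ = 9.459 years = 2.98526e+08 s; T₂ = 30.28 minutes = 1816.8 s.
T_syn = |T₁ · T₂ / (T₁ − T₂)|.
T_syn = |2.98526e+08 · 1816.8 / (2.98526e+08 − 1816.8)| s ≈ 1817 s = 30.28 minutes.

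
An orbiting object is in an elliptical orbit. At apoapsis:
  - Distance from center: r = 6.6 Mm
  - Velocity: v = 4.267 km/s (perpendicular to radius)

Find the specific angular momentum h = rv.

Convert to SI: r = 6.6 Mm = 6.6e+06 m; v = 4.267 km/s = 4267 m/s.
With v perpendicular to r, h = r · v.
h = 6.6e+06 · 4267 m²/s ≈ 2.816e+10 m²/s.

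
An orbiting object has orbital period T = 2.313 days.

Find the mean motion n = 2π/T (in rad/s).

Convert to SI: T = 2.313 days = 199843 s.
n = 2π / T.
n = 2π / 199843 s ≈ 3.144e-05 rad/s.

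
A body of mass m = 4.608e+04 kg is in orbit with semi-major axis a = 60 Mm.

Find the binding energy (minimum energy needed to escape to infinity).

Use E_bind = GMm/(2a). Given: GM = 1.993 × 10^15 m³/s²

Convert to SI: a = 60 Mm = 6e+07 m.
Total orbital energy is E = −GMm/(2a); binding energy is E_bind = −E = GMm/(2a).
E_bind = 1.993e+15 · 4.608e+04 / (2 · 6e+07) J ≈ 7.653e+11 J = 765.3 GJ.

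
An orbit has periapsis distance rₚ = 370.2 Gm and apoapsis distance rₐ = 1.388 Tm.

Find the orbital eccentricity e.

Convert to SI: rₚ = 370.2 Gm = 3.702e+11 m; rₐ = 1.388 Tm = 1.388e+12 m.
e = (rₐ − rₚ) / (rₐ + rₚ).
e = (1.388e+12 − 3.702e+11) / (1.388e+12 + 3.702e+11) = 1.0178e+12 / 1.7582e+12 ≈ 0.5789.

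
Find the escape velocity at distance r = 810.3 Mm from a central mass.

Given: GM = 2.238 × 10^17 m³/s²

Convert to SI: r = 810.3 Mm = 8.103e+08 m.
Escape velocity comes from setting total energy to zero: ½v² − GM/r = 0 ⇒ v_esc = √(2GM / r).
v_esc = √(2 · 2.238e+17 / 8.103e+08) m/s ≈ 2.35e+04 m/s = 23.5 km/s.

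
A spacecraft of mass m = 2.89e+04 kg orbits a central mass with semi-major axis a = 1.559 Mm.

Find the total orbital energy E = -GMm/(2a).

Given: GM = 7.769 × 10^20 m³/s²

Convert to SI: a = 1.559 Mm = 1.559e+06 m.
E = −GMm / (2a).
E = −7.769e+20 · 2.89e+04 / (2 · 1.559e+06) J ≈ -7.201e+18 J = -7.201 EJ.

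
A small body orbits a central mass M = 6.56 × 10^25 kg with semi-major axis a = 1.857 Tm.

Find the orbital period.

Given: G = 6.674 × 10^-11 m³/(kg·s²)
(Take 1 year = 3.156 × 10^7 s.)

Convert to SI: a = 1.857 Tm = 1.857e+12 m.
GM = G · M = 6.674e-11 · 6.56e+25 = 4.37814e+15 m³/s².
Kepler's third law: T = 2π √(a³ / GM).
Substituting a = 1.857e+12 m and GM = 4.37814e+15 m³/s²:
T = 2π √((1.857e+12)³ / 4.37814e+15) s
T ≈ 2.403e+11 s = 7614 years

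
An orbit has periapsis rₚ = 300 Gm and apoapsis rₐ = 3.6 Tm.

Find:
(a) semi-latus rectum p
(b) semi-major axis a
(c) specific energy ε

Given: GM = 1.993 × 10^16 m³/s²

Convert to SI: rₚ = 300 Gm = 3e+11 m; rₐ = 3.6 Tm = 3.6e+12 m.
(a) From a = (rₚ + rₐ)/2 = 1.95e+12 m and e = (rₐ − rₚ)/(rₐ + rₚ) = 0.846154, p = a(1 − e²) = 1.95e+12 · (1 − (0.846154)²) ≈ 5.538e+11 m
(b) a = (rₚ + rₐ)/2 = (3e+11 + 3.6e+12)/2 ≈ 1.95e+12 m
(c) With a = (rₚ + rₐ)/2 = 1.95e+12 m, ε = −GM/(2a) = −1.993e+16/(2 · 1.95e+12) J/kg ≈ -5110 J/kg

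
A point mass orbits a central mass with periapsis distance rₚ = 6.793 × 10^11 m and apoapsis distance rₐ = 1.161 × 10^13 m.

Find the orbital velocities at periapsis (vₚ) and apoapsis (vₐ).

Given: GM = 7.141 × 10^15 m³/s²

Use the vis-viva equation v² = GM(2/r − 1/a) with a = (rₚ + rₐ)/2 = (6.793e+11 + 1.161e+13)/2 = 6.14465e+12 m.
vₚ = √(GM · (2/rₚ − 1/a)) = √(7.141e+15 · (2/6.793e+11 − 1/6.14465e+12)) m/s ≈ 140.9 m/s = 140.9 m/s.
vₐ = √(GM · (2/rₐ − 1/a)) = √(7.141e+15 · (2/1.161e+13 − 1/6.14465e+12)) m/s ≈ 8.246 m/s = 8.246 m/s.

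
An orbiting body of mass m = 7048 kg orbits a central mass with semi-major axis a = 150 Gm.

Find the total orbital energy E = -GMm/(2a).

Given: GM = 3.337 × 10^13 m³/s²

Convert to SI: a = 150 Gm = 1.5e+11 m.
E = −GMm / (2a).
E = −3.337e+13 · 7048 / (2 · 1.5e+11) J ≈ -7.84e+05 J = -784 kJ.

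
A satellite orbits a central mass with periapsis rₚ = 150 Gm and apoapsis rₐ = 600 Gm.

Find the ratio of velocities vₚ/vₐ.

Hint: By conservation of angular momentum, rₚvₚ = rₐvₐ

Convert to SI: rₚ = 150 Gm = 1.5e+11 m; rₐ = 600 Gm = 6e+11 m.
Conservation of angular momentum gives rₚvₚ = rₐvₐ, so vₚ/vₐ = rₐ/rₚ.
vₚ/vₐ = 6e+11 / 1.5e+11 ≈ 4.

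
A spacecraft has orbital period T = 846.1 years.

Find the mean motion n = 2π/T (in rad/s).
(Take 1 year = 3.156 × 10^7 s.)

Convert to SI: T = 846.1 years = 2.67029e+10 s.
n = 2π / T.
n = 2π / 2.67029e+10 s ≈ 2.353e-10 rad/s.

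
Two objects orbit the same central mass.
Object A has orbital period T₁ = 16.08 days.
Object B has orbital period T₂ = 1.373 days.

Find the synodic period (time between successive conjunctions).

Convert to SI: T₁ = 16.08 days = 1.38931e+06 s; T₂ = 1.373 days = 118627 s.
T_syn = |T₁ · T₂ / (T₁ − T₂)|.
T_syn = |1.38931e+06 · 118627 / (1.38931e+06 − 118627)| s ≈ 1.297e+05 s = 1.501 days.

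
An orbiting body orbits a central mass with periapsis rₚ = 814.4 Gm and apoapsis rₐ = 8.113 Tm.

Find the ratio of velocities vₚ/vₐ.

Convert to SI: rₚ = 814.4 Gm = 8.144e+11 m; rₐ = 8.113 Tm = 8.113e+12 m.
Conservation of angular momentum gives rₚvₚ = rₐvₐ, so vₚ/vₐ = rₐ/rₚ.
vₚ/vₐ = 8.113e+12 / 8.144e+11 ≈ 9.962.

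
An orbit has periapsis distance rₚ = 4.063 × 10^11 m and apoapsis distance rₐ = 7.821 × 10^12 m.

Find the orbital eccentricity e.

e = (rₐ − rₚ) / (rₐ + rₚ).
e = (7.821e+12 − 4.063e+11) / (7.821e+12 + 4.063e+11) = 7.4147e+12 / 8.2273e+12 ≈ 0.9012.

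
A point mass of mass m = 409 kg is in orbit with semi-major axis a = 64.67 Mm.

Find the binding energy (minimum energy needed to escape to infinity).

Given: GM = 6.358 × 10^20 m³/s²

Convert to SI: a = 64.67 Mm = 6.467e+07 m.
Total orbital energy is E = −GMm/(2a); binding energy is E_bind = −E = GMm/(2a).
E_bind = 6.358e+20 · 409 / (2 · 6.467e+07) J ≈ 2.011e+15 J = 2.011 PJ.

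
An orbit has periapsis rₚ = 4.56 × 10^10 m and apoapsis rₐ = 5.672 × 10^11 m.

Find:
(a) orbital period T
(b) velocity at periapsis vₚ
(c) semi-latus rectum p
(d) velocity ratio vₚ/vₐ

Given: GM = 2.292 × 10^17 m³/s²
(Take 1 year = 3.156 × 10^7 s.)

(a) With a = (rₚ + rₐ)/2 = 3.064e+11 m, T = 2π √(a³/GM) = 2π √((3.064e+11)³/2.292e+17) s ≈ 2.226e+09 s
(b) With a = (rₚ + rₐ)/2 = 3.064e+11 m, vₚ = √(GM (2/rₚ − 1/a)) = √(2.292e+17 · (2/4.56e+10 − 1/3.064e+11)) m/s ≈ 3050 m/s
(c) From a = (rₚ + rₐ)/2 = 3.064e+11 m and e = (rₐ − rₚ)/(rₐ + rₚ) = 0.851175, p = a(1 − e²) = 3.064e+11 · (1 − (0.851175)²) ≈ 8.441e+10 m
(d) Conservation of angular momentum (rₚvₚ = rₐvₐ) gives vₚ/vₐ = rₐ/rₚ = 5.672e+11/4.56e+10 ≈ 12.44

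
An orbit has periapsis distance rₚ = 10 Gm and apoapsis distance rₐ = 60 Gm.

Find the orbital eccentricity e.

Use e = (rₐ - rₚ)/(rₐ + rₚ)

Convert to SI: rₚ = 10 Gm = 1e+10 m; rₐ = 60 Gm = 6e+10 m.
e = (rₐ − rₚ) / (rₐ + rₚ).
e = (6e+10 − 1e+10) / (6e+10 + 1e+10) = 5e+10 / 7e+10 ≈ 0.7143.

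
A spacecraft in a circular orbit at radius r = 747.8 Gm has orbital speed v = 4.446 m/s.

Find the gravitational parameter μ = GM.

Convert to SI: r = 747.8 Gm = 7.478e+11 m.
For a circular orbit v² = GM/r, so GM = v² · r.
GM = (4.446)² · 7.478e+11 m³/s² ≈ 1.478e+13 m³/s² = 1.478 × 10^13 m³/s².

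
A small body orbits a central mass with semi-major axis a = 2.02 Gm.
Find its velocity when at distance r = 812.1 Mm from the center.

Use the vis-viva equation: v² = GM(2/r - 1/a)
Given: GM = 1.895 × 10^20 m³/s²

Convert to SI: a = 2.02 Gm = 2.02e+09 m; r = 812.1 Mm = 8.121e+08 m.
Vis-viva: v = √(GM · (2/r − 1/a)).
2/r − 1/a = 2/8.121e+08 − 1/2.02e+09 = 1.9677e-09 m⁻¹.
v = √(1.895e+20 · 1.9677e-09) m/s ≈ 6.106e+05 m/s = 610.6 km/s.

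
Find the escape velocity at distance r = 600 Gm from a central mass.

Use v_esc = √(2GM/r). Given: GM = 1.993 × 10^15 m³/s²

Convert to SI: r = 600 Gm = 6e+11 m.
Escape velocity comes from setting total energy to zero: ½v² − GM/r = 0 ⇒ v_esc = √(2GM / r).
v_esc = √(2 · 1.993e+15 / 6e+11) m/s ≈ 81.51 m/s = 81.51 m/s.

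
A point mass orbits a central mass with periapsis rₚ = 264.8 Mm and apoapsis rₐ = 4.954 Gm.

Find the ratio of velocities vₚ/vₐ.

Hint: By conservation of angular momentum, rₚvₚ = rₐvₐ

Convert to SI: rₚ = 264.8 Mm = 2.648e+08 m; rₐ = 4.954 Gm = 4.954e+09 m.
Conservation of angular momentum gives rₚvₚ = rₐvₐ, so vₚ/vₐ = rₐ/rₚ.
vₚ/vₐ = 4.954e+09 / 2.648e+08 ≈ 18.71.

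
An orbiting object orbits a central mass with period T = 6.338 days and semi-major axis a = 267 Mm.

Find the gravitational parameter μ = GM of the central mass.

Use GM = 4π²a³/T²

Convert to SI: T = 6.338 days = 547603 s; a = 267 Mm = 2.67e+08 m.
GM = 4π² · a³ / T².
GM = 4π² · (2.67e+08)³ / (547603)² m³/s² ≈ 2.506e+15 m³/s² = 2.506 × 10^15 m³/s².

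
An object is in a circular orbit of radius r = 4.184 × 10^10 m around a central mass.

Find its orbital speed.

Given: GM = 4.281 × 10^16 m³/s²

For a circular orbit, gravity supplies the centripetal force, so v = √(GM / r).
v = √(4.281e+16 / 4.184e+10) m/s ≈ 1012 m/s = 1.012 km/s.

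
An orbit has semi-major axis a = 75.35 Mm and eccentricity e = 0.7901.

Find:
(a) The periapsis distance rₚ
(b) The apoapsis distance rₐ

Convert to SI: a = 75.35 Mm = 7.535e+07 m.
(a) rₚ = a(1 − e) = 7.535e+07 · (1 − 0.7901) = 7.535e+07 · 0.2099 ≈ 1.582e+07 m = 15.82 Mm.
(b) rₐ = a(1 + e) = 7.535e+07 · (1 + 0.7901) = 7.535e+07 · 1.7901 ≈ 1.349e+08 m = 134.9 Mm.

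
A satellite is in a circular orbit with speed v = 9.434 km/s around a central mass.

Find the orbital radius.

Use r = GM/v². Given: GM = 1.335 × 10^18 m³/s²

Convert to SI: v = 9.434 km/s = 9434 m/s.
For a circular orbit, v² = GM / r, so r = GM / v².
r = 1.335e+18 / (9434)² m ≈ 1.5e+10 m = 15 Gm.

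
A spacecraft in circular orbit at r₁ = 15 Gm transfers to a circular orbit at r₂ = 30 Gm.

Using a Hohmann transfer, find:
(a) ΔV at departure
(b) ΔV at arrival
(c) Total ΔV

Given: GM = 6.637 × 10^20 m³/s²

Convert to SI: r₁ = 15 Gm = 1.5e+10 m; r₂ = 30 Gm = 3e+10 m.
Transfer semi-major axis: a_t = (r₁ + r₂)/2 = (1.5e+10 + 3e+10)/2 = 2.25e+10 m.
Circular speeds: v₁ = √(GM/r₁) = 210349 m/s, v₂ = √(GM/r₂) = 148739 m/s.
Transfer speeds (vis-viva v² = GM(2/r − 1/a_t)): v₁ᵗ = 242890 m/s, v₂ᵗ = 121445 m/s.
(a) ΔV₁ = |v₁ᵗ − v₁| ≈ 3.254e+04 m/s = 32.54 km/s.
(b) ΔV₂ = |v₂ − v₂ᵗ| ≈ 2.729e+04 m/s = 27.29 km/s.
(c) ΔV_total = ΔV₁ + ΔV₂ ≈ 5.984e+04 m/s = 59.84 km/s.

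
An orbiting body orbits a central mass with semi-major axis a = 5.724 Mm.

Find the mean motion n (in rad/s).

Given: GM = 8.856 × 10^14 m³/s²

Convert to SI: a = 5.724 Mm = 5.724e+06 m.
n = √(GM / a³).
n = √(8.856e+14 / (5.724e+06)³) rad/s ≈ 0.002173 rad/s.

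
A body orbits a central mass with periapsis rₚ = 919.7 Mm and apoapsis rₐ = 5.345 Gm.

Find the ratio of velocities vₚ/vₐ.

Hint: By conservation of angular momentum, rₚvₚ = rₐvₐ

Convert to SI: rₚ = 919.7 Mm = 9.197e+08 m; rₐ = 5.345 Gm = 5.345e+09 m.
Conservation of angular momentum gives rₚvₚ = rₐvₐ, so vₚ/vₐ = rₐ/rₚ.
vₚ/vₐ = 5.345e+09 / 9.197e+08 ≈ 5.812.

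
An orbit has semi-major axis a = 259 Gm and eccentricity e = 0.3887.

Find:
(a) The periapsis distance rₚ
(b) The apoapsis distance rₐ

Convert to SI: a = 259 Gm = 2.59e+11 m.
(a) rₚ = a(1 − e) = 2.59e+11 · (1 − 0.3887) = 2.59e+11 · 0.6113 ≈ 1.583e+11 m = 158.3 Gm.
(b) rₐ = a(1 + e) = 2.59e+11 · (1 + 0.3887) = 2.59e+11 · 1.3887 ≈ 3.597e+11 m = 359.7 Gm.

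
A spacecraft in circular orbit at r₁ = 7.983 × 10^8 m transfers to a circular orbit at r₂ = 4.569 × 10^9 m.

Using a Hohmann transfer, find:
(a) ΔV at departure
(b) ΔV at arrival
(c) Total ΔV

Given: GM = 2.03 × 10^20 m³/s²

Transfer semi-major axis: a_t = (r₁ + r₂)/2 = (7.983e+08 + 4.569e+09)/2 = 2.68365e+09 m.
Circular speeds: v₁ = √(GM/r₁) = 504272 m/s, v₂ = √(GM/r₂) = 210784 m/s.
Transfer speeds (vis-viva v² = GM(2/r − 1/a_t)): v₁ᵗ = 657980 m/s, v₂ᵗ = 114963 m/s.
(a) ΔV₁ = |v₁ᵗ − v₁| ≈ 1.537e+05 m/s = 153.7 km/s.
(b) ΔV₂ = |v₂ − v₂ᵗ| ≈ 9.582e+04 m/s = 95.82 km/s.
(c) ΔV_total = ΔV₁ + ΔV₂ ≈ 2.495e+05 m/s = 249.5 km/s.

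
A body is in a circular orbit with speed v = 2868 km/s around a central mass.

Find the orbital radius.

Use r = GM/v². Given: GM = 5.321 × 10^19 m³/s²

Convert to SI: v = 2868 km/s = 2.868e+06 m/s.
For a circular orbit, v² = GM / r, so r = GM / v².
r = 5.321e+19 / (2.868e+06)² m ≈ 6.469e+06 m = 6.469 Mm.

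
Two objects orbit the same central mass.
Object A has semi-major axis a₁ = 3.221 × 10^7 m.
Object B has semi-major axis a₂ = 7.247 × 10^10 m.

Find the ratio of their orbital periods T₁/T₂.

From Kepler's third law, (T₁/T₂)² = (a₁/a₂)³, so T₁/T₂ = (a₁/a₂)^(3/2).
a₁/a₂ = 3.221e+07 / 7.247e+10 = 0.00044446.
T₁/T₂ = (0.00044446)^(3/2) ≈ 9.37e-06.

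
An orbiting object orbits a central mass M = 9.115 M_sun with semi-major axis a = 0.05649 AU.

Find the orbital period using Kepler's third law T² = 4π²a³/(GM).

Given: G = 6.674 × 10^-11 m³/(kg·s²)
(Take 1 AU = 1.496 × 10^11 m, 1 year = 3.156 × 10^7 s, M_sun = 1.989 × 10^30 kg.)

Convert to SI: a = 0.05649 AU = 8.4509e+09 m; M = 9.115 M_sun = 1.81297e+31 kg.
GM = G · M = 6.674e-11 · 1.81297e+31 = 1.20998e+21 m³/s².
Kepler's third law: T = 2π √(a³ / GM).
Substituting a = 8.4509e+09 m and GM = 1.20998e+21 m³/s²:
T = 2π √((8.4509e+09)³ / 1.20998e+21) s
T ≈ 1.403e+05 s = 0.004446 years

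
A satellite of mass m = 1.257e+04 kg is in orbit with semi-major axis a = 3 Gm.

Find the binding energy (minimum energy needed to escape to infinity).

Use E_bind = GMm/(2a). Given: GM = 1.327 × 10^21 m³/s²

Convert to SI: a = 3 Gm = 3e+09 m.
Total orbital energy is E = −GMm/(2a); binding energy is E_bind = −E = GMm/(2a).
E_bind = 1.327e+21 · 1.257e+04 / (2 · 3e+09) J ≈ 2.78e+15 J = 2.78 PJ.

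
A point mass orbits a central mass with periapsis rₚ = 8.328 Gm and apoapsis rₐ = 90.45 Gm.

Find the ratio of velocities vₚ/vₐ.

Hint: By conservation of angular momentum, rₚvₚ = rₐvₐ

Convert to SI: rₚ = 8.328 Gm = 8.328e+09 m; rₐ = 90.45 Gm = 9.045e+10 m.
Conservation of angular momentum gives rₚvₚ = rₐvₐ, so vₚ/vₐ = rₐ/rₚ.
vₚ/vₐ = 9.045e+10 / 8.328e+09 ≈ 10.86.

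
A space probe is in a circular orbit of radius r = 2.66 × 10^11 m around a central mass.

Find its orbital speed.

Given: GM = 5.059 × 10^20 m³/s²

For a circular orbit, gravity supplies the centripetal force, so v = √(GM / r).
v = √(5.059e+20 / 2.66e+11) m/s ≈ 4.361e+04 m/s = 43.61 km/s.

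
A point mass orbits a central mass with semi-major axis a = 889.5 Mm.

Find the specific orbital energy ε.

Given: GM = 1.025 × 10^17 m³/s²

Convert to SI: a = 889.5 Mm = 8.895e+08 m.
ε = −GM / (2a).
ε = −1.025e+17 / (2 · 8.895e+08) J/kg ≈ -5.762e+07 J/kg = -57.62 MJ/kg.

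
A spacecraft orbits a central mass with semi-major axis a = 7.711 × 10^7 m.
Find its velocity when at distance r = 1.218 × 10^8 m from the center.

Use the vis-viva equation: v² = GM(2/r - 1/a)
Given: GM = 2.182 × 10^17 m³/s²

Vis-viva: v = √(GM · (2/r − 1/a)).
2/r − 1/a = 2/1.218e+08 − 1/7.711e+07 = 3.45187e-09 m⁻¹.
v = √(2.182e+17 · 3.45187e-09) m/s ≈ 2.744e+04 m/s = 27.44 km/s.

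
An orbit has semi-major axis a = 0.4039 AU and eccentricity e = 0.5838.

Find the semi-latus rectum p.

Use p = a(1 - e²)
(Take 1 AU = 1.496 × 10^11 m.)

Convert to SI: a = 0.4039 AU = 6.04234e+10 m.
p = a (1 − e²).
p = 6.04234e+10 · (1 − (0.5838)²) = 6.04234e+10 · 0.659178 ≈ 3.983e+10 m = 0.2662 AU.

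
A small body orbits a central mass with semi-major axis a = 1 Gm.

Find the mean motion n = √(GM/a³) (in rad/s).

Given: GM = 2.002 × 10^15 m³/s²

Convert to SI: a = 1 Gm = 1e+09 m.
n = √(GM / a³).
n = √(2.002e+15 / (1e+09)³) rad/s ≈ 1.415e-06 rad/s.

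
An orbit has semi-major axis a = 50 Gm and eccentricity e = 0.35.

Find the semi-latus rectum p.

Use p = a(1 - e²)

Convert to SI: a = 50 Gm = 5e+10 m.
p = a (1 − e²).
p = 5e+10 · (1 − (0.35)²) = 5e+10 · 0.8775 ≈ 4.388e+10 m = 43.88 Gm.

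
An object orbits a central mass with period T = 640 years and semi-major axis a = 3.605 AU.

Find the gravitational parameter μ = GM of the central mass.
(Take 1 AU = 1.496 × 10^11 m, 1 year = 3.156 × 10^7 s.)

Convert to SI: T = 640 years = 2.01984e+10 s; a = 3.605 AU = 5.39308e+11 m.
GM = 4π² · a³ / T².
GM = 4π² · (5.39308e+11)³ / (2.01984e+10)² m³/s² ≈ 1.518e+16 m³/s² = 1.518 × 10^16 m³/s².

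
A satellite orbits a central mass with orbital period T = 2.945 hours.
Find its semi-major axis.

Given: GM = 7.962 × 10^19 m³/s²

Convert to SI: T = 2.945 hours = 10602 s.
Invert Kepler's third law: a = (GM · T² / (4π²))^(1/3).
Substituting T = 10602 s and GM = 7.962e+19 m³/s²:
a = (7.962e+19 · (10602)² / (4π²))^(1/3) m
a ≈ 6.097e+08 m = 609.7 Mm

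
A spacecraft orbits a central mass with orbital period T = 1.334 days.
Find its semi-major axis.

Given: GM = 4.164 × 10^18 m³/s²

Convert to SI: T = 1.334 days = 115258 s.
Invert Kepler's third law: a = (GM · T² / (4π²))^(1/3).
Substituting T = 115258 s and GM = 4.164e+18 m³/s²:
a = (4.164e+18 · (115258)² / (4π²))^(1/3) m
a ≈ 1.119e+09 m = 1.119 Gm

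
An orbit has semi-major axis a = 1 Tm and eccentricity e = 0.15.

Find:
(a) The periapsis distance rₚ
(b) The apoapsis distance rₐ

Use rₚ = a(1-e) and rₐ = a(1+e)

Convert to SI: a = 1 Tm = 1e+12 m.
(a) rₚ = a(1 − e) = 1e+12 · (1 − 0.15) = 1e+12 · 0.85 ≈ 8.5e+11 m = 850 Gm.
(b) rₐ = a(1 + e) = 1e+12 · (1 + 0.15) = 1e+12 · 1.15 ≈ 1.15e+12 m = 1.15 Tm.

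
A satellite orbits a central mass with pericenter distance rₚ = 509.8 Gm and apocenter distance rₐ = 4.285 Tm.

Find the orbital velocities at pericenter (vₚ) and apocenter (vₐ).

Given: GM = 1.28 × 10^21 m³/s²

Convert to SI: rₚ = 509.8 Gm = 5.098e+11 m; rₐ = 4.285 Tm = 4.285e+12 m.
Use the vis-viva equation v² = GM(2/r − 1/a) with a = (rₚ + rₐ)/2 = (5.098e+11 + 4.285e+12)/2 = 2.3974e+12 m.
vₚ = √(GM · (2/rₚ − 1/a)) = √(1.28e+21 · (2/5.098e+11 − 1/2.3974e+12)) m/s ≈ 6.699e+04 m/s = 66.99 km/s.
vₐ = √(GM · (2/rₐ − 1/a)) = √(1.28e+21 · (2/4.285e+12 − 1/2.3974e+12)) m/s ≈ 7970 m/s = 7.97 km/s.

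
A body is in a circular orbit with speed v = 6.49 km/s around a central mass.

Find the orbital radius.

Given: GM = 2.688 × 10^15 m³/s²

Convert to SI: v = 6.49 km/s = 6490 m/s.
For a circular orbit, v² = GM / r, so r = GM / v².
r = 2.688e+15 / (6490)² m ≈ 6.382e+07 m = 6.382 × 10^7 m.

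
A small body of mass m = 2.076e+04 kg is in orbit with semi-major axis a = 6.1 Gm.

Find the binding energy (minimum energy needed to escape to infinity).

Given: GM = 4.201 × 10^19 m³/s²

Convert to SI: a = 6.1 Gm = 6.1e+09 m.
Total orbital energy is E = −GMm/(2a); binding energy is E_bind = −E = GMm/(2a).
E_bind = 4.201e+19 · 2.076e+04 / (2 · 6.1e+09) J ≈ 7.149e+13 J = 71.49 TJ.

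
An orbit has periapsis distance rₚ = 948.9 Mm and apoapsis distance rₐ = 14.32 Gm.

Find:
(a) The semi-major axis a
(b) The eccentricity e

Convert to SI: rₚ = 948.9 Mm = 9.489e+08 m; rₐ = 14.32 Gm = 1.432e+10 m.
(a) a = (rₚ + rₐ) / 2 = (9.489e+08 + 1.432e+10) / 2 ≈ 7.634e+09 m = 7.634 Gm.
(b) e = (rₐ − rₚ) / (rₐ + rₚ) = (1.432e+10 − 9.489e+08) / (1.432e+10 + 9.489e+08) ≈ 0.8757.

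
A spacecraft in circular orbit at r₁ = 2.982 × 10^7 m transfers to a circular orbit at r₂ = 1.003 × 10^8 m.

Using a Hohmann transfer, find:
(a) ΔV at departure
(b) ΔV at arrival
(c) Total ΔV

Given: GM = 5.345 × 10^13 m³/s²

Transfer semi-major axis: a_t = (r₁ + r₂)/2 = (2.982e+07 + 1.003e+08)/2 = 6.506e+07 m.
Circular speeds: v₁ = √(GM/r₁) = 1338.81 m/s, v₂ = √(GM/r₂) = 730.001 m/s.
Transfer speeds (vis-viva v² = GM(2/r − 1/a_t)): v₁ᵗ = 1662.32 m/s, v₂ᵗ = 494.22 m/s.
(a) ΔV₁ = |v₁ᵗ − v₁| ≈ 323.5 m/s = 323.5 m/s.
(b) ΔV₂ = |v₂ − v₂ᵗ| ≈ 235.8 m/s = 235.8 m/s.
(c) ΔV_total = ΔV₁ + ΔV₂ ≈ 559.3 m/s = 559.3 m/s.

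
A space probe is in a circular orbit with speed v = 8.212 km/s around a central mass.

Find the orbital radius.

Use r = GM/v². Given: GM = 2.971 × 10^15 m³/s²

Convert to SI: v = 8.212 km/s = 8212 m/s.
For a circular orbit, v² = GM / r, so r = GM / v².
r = 2.971e+15 / (8212)² m ≈ 4.406e+07 m = 4.406 × 10^7 m.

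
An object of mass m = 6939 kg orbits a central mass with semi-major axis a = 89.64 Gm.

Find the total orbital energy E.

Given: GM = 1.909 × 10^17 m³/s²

Convert to SI: a = 89.64 Gm = 8.964e+10 m.
E = −GMm / (2a).
E = −1.909e+17 · 6939 / (2 · 8.964e+10) J ≈ -7.389e+09 J = -7.389 GJ.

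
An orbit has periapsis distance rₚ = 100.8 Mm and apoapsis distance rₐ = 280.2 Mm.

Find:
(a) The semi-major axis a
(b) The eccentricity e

Convert to SI: rₚ = 100.8 Mm = 1.008e+08 m; rₐ = 280.2 Mm = 2.802e+08 m.
(a) a = (rₚ + rₐ) / 2 = (1.008e+08 + 2.802e+08) / 2 ≈ 1.905e+08 m = 190.5 Mm.
(b) e = (rₐ − rₚ) / (rₐ + rₚ) = (2.802e+08 − 1.008e+08) / (2.802e+08 + 1.008e+08) ≈ 0.4709.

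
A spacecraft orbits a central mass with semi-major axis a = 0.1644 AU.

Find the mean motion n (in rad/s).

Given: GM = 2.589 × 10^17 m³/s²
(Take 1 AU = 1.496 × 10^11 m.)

Convert to SI: a = 0.1644 AU = 2.45942e+10 m.
n = √(GM / a³).
n = √(2.589e+17 / (2.45942e+10)³) rad/s ≈ 1.319e-07 rad/s.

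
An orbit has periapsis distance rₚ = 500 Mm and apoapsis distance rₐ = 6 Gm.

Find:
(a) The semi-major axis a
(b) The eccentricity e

Convert to SI: rₚ = 500 Mm = 5e+08 m; rₐ = 6 Gm = 6e+09 m.
(a) a = (rₚ + rₐ) / 2 = (5e+08 + 6e+09) / 2 ≈ 3.25e+09 m = 3.25 Gm.
(b) e = (rₐ − rₚ) / (rₐ + rₚ) = (6e+09 − 5e+08) / (6e+09 + 5e+08) ≈ 0.8462.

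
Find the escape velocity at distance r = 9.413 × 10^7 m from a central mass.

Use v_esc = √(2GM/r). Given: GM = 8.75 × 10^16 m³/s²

Escape velocity comes from setting total energy to zero: ½v² − GM/r = 0 ⇒ v_esc = √(2GM / r).
v_esc = √(2 · 8.75e+16 / 9.413e+07) m/s ≈ 4.312e+04 m/s = 43.12 km/s.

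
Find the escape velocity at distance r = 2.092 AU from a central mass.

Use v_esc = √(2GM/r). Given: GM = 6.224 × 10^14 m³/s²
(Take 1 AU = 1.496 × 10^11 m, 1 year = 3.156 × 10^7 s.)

Convert to SI: r = 2.092 AU = 3.12963e+11 m.
Escape velocity comes from setting total energy to zero: ½v² − GM/r = 0 ⇒ v_esc = √(2GM / r).
v_esc = √(2 · 6.224e+14 / 3.12963e+11) m/s ≈ 63.07 m/s = 0.0133 AU/year.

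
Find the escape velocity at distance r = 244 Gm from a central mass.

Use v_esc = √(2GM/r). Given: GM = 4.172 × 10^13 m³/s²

Convert to SI: r = 244 Gm = 2.44e+11 m.
Escape velocity comes from setting total energy to zero: ½v² − GM/r = 0 ⇒ v_esc = √(2GM / r).
v_esc = √(2 · 4.172e+13 / 2.44e+11) m/s ≈ 18.49 m/s = 18.49 m/s.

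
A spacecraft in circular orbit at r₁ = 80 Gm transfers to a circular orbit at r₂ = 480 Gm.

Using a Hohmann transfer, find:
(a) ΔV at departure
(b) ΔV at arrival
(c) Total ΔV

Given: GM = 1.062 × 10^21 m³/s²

Convert to SI: r₁ = 80 Gm = 8e+10 m; r₂ = 480 Gm = 4.8e+11 m.
Transfer semi-major axis: a_t = (r₁ + r₂)/2 = (8e+10 + 4.8e+11)/2 = 2.8e+11 m.
Circular speeds: v₁ = √(GM/r₁) = 115217 m/s, v₂ = √(GM/r₂) = 47037.2 m/s.
Transfer speeds (vis-viva v² = GM(2/r − 1/a_t)): v₁ᵗ = 150855 m/s, v₂ᵗ = 25142.5 m/s.
(a) ΔV₁ = |v₁ᵗ − v₁| ≈ 3.564e+04 m/s = 35.64 km/s.
(b) ΔV₂ = |v₂ − v₂ᵗ| ≈ 2.189e+04 m/s = 21.89 km/s.
(c) ΔV_total = ΔV₁ + ΔV₂ ≈ 5.753e+04 m/s = 57.53 km/s.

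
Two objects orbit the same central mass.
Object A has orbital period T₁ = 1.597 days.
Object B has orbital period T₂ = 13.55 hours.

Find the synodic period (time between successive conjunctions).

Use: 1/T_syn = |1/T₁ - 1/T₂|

Convert to SI: T₁ = 1.597 days = 137981 s; T₂ = 13.55 hours = 48780 s.
T_syn = |T₁ · T₂ / (T₁ − T₂)|.
T_syn = |137981 · 48780 / (137981 − 48780)| s ≈ 7.546e+04 s = 20.96 hours.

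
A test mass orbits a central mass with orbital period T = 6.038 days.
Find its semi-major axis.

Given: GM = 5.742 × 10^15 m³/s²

Convert to SI: T = 6.038 days = 521683 s.
Invert Kepler's third law: a = (GM · T² / (4π²))^(1/3).
Substituting T = 521683 s and GM = 5.742e+15 m³/s²:
a = (5.742e+15 · (521683)² / (4π²))^(1/3) m
a ≈ 3.408e+08 m = 340.8 Mm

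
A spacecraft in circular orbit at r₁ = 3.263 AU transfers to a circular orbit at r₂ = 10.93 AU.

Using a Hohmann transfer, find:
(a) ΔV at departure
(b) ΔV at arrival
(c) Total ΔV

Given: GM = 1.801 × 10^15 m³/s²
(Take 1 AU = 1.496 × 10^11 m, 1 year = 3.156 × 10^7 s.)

Convert to SI: r₁ = 3.263 AU = 4.88145e+11 m; r₂ = 10.93 AU = 1.63513e+12 m.
Transfer semi-major axis: a_t = (r₁ + r₂)/2 = (4.88145e+11 + 1.63513e+12)/2 = 1.06164e+12 m.
Circular speeds: v₁ = √(GM/r₁) = 60.7411 m/s, v₂ = √(GM/r₂) = 33.188 m/s.
Transfer speeds (vis-viva v² = GM(2/r − 1/a_t)): v₁ᵗ = 75.3825 m/s, v₂ᵗ = 22.5044 m/s.
(a) ΔV₁ = |v₁ᵗ − v₁| ≈ 14.64 m/s = 0.003089 AU/year.
(b) ΔV₂ = |v₂ − v₂ᵗ| ≈ 10.68 m/s = 0.002254 AU/year.
(c) ΔV_total = ΔV₁ + ΔV₂ ≈ 25.33 m/s = 0.005343 AU/year.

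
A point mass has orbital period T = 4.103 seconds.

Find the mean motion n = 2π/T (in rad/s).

n = 2π / T.
n = 2π / 4.103 s ≈ 1.531 rad/s.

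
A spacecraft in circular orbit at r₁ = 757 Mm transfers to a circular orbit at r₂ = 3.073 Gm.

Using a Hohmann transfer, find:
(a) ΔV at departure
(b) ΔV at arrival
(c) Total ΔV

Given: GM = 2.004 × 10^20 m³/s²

Convert to SI: r₁ = 757 Mm = 7.57e+08 m; r₂ = 3.073 Gm = 3.073e+09 m.
Transfer semi-major axis: a_t = (r₁ + r₂)/2 = (7.57e+08 + 3.073e+09)/2 = 1.915e+09 m.
Circular speeds: v₁ = √(GM/r₁) = 514518 m/s, v₂ = √(GM/r₂) = 255369 m/s.
Transfer speeds (vis-viva v² = GM(2/r − 1/a_t)): v₁ᵗ = 651775 m/s, v₂ᵗ = 160558 m/s.
(a) ΔV₁ = |v₁ᵗ − v₁| ≈ 1.373e+05 m/s = 137.3 km/s.
(b) ΔV₂ = |v₂ − v₂ᵗ| ≈ 9.481e+04 m/s = 94.81 km/s.
(c) ΔV_total = ΔV₁ + ΔV₂ ≈ 2.321e+05 m/s = 232.1 km/s.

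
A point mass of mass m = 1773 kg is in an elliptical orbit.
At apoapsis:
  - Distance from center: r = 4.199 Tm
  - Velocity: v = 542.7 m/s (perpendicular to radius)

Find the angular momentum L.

Convert to SI: r = 4.199 Tm = 4.199e+12 m.
Since v is perpendicular to r, L = m · v · r.
L = 1773 · 542.7 · 4.199e+12 kg·m²/s ≈ 4.04e+18 kg·m²/s.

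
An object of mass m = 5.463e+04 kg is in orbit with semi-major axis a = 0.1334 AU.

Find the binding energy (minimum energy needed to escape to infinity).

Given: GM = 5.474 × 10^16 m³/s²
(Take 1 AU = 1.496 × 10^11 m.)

Convert to SI: a = 0.1334 AU = 1.99566e+10 m.
Total orbital energy is E = −GMm/(2a); binding energy is E_bind = −E = GMm/(2a).
E_bind = 5.474e+16 · 5.463e+04 / (2 · 1.99566e+10) J ≈ 7.492e+10 J = 74.92 GJ.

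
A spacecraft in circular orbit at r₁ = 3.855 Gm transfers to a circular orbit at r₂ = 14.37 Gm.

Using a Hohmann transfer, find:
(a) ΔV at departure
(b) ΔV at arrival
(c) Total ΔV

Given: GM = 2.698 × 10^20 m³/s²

Convert to SI: r₁ = 3.855 Gm = 3.855e+09 m; r₂ = 14.37 Gm = 1.437e+10 m.
Transfer semi-major axis: a_t = (r₁ + r₂)/2 = (3.855e+09 + 1.437e+10)/2 = 9.1125e+09 m.
Circular speeds: v₁ = √(GM/r₁) = 264551 m/s, v₂ = √(GM/r₂) = 137023 m/s.
Transfer speeds (vis-viva v² = GM(2/r − 1/a_t)): v₁ᵗ = 332214 m/s, v₂ᵗ = 89122.2 m/s.
(a) ΔV₁ = |v₁ᵗ − v₁| ≈ 6.766e+04 m/s = 67.66 km/s.
(b) ΔV₂ = |v₂ − v₂ᵗ| ≈ 4.79e+04 m/s = 47.9 km/s.
(c) ΔV_total = ΔV₁ + ΔV₂ ≈ 1.156e+05 m/s = 115.6 km/s.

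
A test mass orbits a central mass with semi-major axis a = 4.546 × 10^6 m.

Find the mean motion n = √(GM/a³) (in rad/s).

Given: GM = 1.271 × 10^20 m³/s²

n = √(GM / a³).
n = √(1.271e+20 / (4.546e+06)³) rad/s ≈ 1.163 rad/s.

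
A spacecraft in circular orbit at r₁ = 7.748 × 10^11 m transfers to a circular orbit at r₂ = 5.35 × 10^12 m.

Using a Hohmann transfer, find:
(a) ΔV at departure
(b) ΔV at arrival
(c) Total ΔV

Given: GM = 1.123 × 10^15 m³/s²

Transfer semi-major axis: a_t = (r₁ + r₂)/2 = (7.748e+11 + 5.35e+12)/2 = 3.0624e+12 m.
Circular speeds: v₁ = √(GM/r₁) = 38.0711 m/s, v₂ = √(GM/r₂) = 14.4882 m/s.
Transfer speeds (vis-viva v² = GM(2/r − 1/a_t)): v₁ᵗ = 50.32 m/s, v₂ᵗ = 7.28747 m/s.
(a) ΔV₁ = |v₁ᵗ − v₁| ≈ 12.25 m/s = 12.25 m/s.
(b) ΔV₂ = |v₂ − v₂ᵗ| ≈ 7.201 m/s = 7.201 m/s.
(c) ΔV_total = ΔV₁ + ΔV₂ ≈ 19.45 m/s = 19.45 m/s.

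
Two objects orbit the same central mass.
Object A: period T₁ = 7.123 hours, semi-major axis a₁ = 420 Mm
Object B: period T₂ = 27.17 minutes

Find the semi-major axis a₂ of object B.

Convert to SI: T₁ = 7.123 hours = 25642.8 s; a₁ = 420 Mm = 4.2e+08 m; T₂ = 27.17 minutes = 1630.2 s.
Kepler's third law: (T₁/T₂)² = (a₁/a₂)³ ⇒ a₂ = a₁ · (T₂/T₁)^(2/3).
T₂/T₁ = 1630.2 / 25642.8 = 0.0635734.
a₂ = 4.2e+08 · (0.0635734)^(2/3) m ≈ 6.69e+07 m = 66.9 Mm.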